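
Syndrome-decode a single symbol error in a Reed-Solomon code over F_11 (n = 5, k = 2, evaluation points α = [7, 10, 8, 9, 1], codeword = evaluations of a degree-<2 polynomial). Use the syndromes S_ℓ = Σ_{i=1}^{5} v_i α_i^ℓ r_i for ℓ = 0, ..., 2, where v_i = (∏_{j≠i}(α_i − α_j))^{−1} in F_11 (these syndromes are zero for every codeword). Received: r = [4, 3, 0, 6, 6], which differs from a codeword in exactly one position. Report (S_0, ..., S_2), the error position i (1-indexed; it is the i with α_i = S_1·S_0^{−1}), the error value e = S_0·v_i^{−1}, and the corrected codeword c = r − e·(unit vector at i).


S = (9, 4, 3), error at position 4, error magnitude e = 10, c = [4, 3, 0, 7, 6].

Step 1: column multipliers v_i = (∏_{j≠i}(α_i − α_j))^{−1} mod 11.
  i = 1 (α = 7): (7−10)(7−8)(7−9)(7−1) = (−3)·(−1)·(−2)·6 = −36 ≡ 8, so v_1 = 8^{−1} = 7 (mod 11).
  i = 2 (α = 10): (10−7)(10−8)(10−9)(10−1) = 3·2·1·9 = 54 ≡ 10, so v_2 = 10^{−1} = 10 (mod 11).
  i = 3 (α = 8): (8−7)(8−10)(8−9)(8−1) = 1·(−2)·(−1)·7 = 14 ≡ 3, so v_3 = 3^{−1} = 4 (mod 11).
  i = 4 (α = 9): (9−7)(9−10)(9−8)(9−1) = 2·(−1)·1·8 = −16 ≡ 6, so v_4 = 6^{−1} = 2 (mod 11).
  i = 5 (α = 1): (1−7)(1−10)(1−8)(1−9) = (−6)·(−9)·(−7)·(−8) = 3024 ≡ 10, so v_5 = 10^{−1} = 10 (mod 11).
  v = [7, 10, 4, 2, 10].
Step 2: syndromes of r = [4, 3, 0, 6, 6] (all sums mod 11).
  S_0 = Σ v_i r_i = 7·4 + 10·3 + 4·0 + 2·6 + 10·6 = 130 ≡ 9.
  S_1 = Σ v_i α_i r_i = 7·7·4 + 10·10·3 + 4·8·0 + 2·9·6 + 10·1·6 = 664 ≡ 4.
  α_i^2 mod 11 = [5, 1, 9, 4, 1].
  S_2 = Σ v_i α_i^2 r_i = 7·5·4 + 10·1·3 + 4·9·0 + 2·4·6 + 10·1·6 = 278 ≡ 3.
  S = (9, 4, 3) ≠ 0, so r is not a codeword (an error is present).
Step 3: locate the error. For a single error e at position i, S_ℓ = v_i·e·α_i^ℓ, so α_err = S_1/S_0.
  S_0^{−1} = 9^{−1} = 5 (mod 11), so α_err = 4·5 = 20 ≡ 9 = α_4. Error position i = 4.
  Consistency check: S_2/S_1 = 3·3 = 9 ≡ 9 = α_err ✓ (single-error assumption holds).
Step 4: error magnitude e = S_0/v_4 = S_0·∏_{j≠4}(α_4 − α_j) = 9·6 = 54 ≡ 10 (mod 11).
Step 5: correct position 4: c_4 = r_4 − e = 6 − 10 ≡ 7 (mod 11). Hence c = [4, 3, 0, 7, 6].
  Check: interpolating c through the α_i gives m(x) = 10 + 7·x (degree < 2) with m(α_i) = c_i for every i, so c is indeed a codeword.


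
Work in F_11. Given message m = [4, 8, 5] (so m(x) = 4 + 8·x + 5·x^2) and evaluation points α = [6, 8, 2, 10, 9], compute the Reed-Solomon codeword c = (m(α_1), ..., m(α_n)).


c = [1, 3, 7, 1, 8]

Message polynomial: m(x) = 4 + 8·x + 5·x^2 (mod 11).
For each evaluation point α_i, compute m(α_i) mod 11:
  α_1 = 6: Horner steps 5 → 5 → 1, so m(6) = 1.
  α_2 = 8: Horner steps 5 → 4 → 3, so m(8) = 3.
  α_3 = 2: Horner steps 5 → 7 → 7, so m(2) = 7.
  α_4 = 10: Horner steps 5 → 3 → 1, so m(10) = 1.
  α_5 = 9: Horner steps 5 → 9 → 8, so m(9) = 8.
Codeword c = [1, 3, 7, 1, 8] ∈ F_11^5.


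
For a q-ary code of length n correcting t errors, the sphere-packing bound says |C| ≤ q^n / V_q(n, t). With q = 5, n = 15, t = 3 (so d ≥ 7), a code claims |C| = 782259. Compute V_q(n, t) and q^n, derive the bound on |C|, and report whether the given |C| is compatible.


V_q(n, t) = 30861, q^n = 30517578125, Hamming bound = 988871, |C| = 782259 ≤ bound (satisfied).

Step 1: Compute V_q(n, t) = Σ_{j=0}^3 C(n, j) (q−1)^j.
  j = 0: C(15,0)·(4)^0 = 1·1 = 1.
  j = 1: C(15,1)·(4)^1 = 15·4 = 60.
  j = 2: C(15,2)·(4)^2 = 105·16 = 1680.
  j = 3: C(15,3)·(4)^3 = 455·64 = 29120.
  V_q(n, t) = 1 + 60 + 1680 + 29120 = 30861.
Step 2: q^n = 5^15 = 30517578125.
Step 3: Hamming bound ⌊q^n / V_q(n,t)⌋ = ⌊30517578125/30861⌋ = 988871.
Step 4: Compare |C| = 782259 to 988871: satisfied.
The claimed |C| lies below the Hamming bound.


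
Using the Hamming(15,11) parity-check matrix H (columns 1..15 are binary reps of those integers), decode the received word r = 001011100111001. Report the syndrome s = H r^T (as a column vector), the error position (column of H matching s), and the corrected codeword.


s = (0, 1, 0, 1)^T, error position = 5, corrected codeword c = 001001100111001

Compute s = H r^T mod 2 one row at a time:
  s_1 = 0 + 0 + 1 + 1 + 1 + 0 + 0 + 1 = 4 ≡ 0 (mod 2).
  s_2 = 0 + 1 + 1 + 1 + 1 + 0 + 0 + 1 = 5 ≡ 1 (mod 2).
  s_3 = 0 + 1 + 1 + 1 + 1 + 1 + 0 + 1 = 6 ≡ 0 (mod 2).
  s_4 = 0 + 1 + 1 + 1 + 0 + 1 + 0 + 1 = 5 ≡ 1 (mod 2).
s = (0, 1, 0, 1)^T — this equals column 5 of H (binary 0101), so error is at position 5.
Correct: flip bit 5 of r = 001011100111001 to get c = 001001100111001.


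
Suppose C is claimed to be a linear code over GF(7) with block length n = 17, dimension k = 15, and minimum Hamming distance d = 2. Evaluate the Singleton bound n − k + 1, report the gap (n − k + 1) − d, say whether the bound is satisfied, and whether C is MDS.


Singleton RHS = n − k + 1 = 3, slack = 1, bound satisfied, not MDS.

Singleton bound: d ≤ n − k + 1.
Here n = 17, k = 15, so n − k + 1 = 3.
Given d = 2, check d ≤ 3: YES.
Slack = (n − k + 1) − d = 1.
The code is NOT MDS (slack = 1 > 0).
Description: the claimed parameters are [17, 15, 2]_7; such a code would be non-MDS.


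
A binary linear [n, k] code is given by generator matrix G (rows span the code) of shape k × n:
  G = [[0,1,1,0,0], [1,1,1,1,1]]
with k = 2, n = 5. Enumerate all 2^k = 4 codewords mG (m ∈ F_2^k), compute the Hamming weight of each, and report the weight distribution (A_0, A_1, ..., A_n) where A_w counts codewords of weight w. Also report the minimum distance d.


Weight distribution: A_0 = 1, A_2 = 1, A_3 = 1, A_5 = 1. Minimum distance d = 2.

Enumerate all 2^2 = 4 messages m ∈ F_2^2.
For each, compute codeword c = mG in F_2^5, then tally its weight.
  m = 00 → c = 00000, weight = 0.
  m = 10 → c = 01100, weight = 2.
  m = 01 → c = 11111, weight = 5.
  m = 11 → c = 10011, weight = 3.
Tally weights:
  weight 0: 1 codewords.
  weight 2: 1 codewords.
  weight 3: 1 codewords.
  weight 5: 1 codewords.
Minimum distance d = smallest w > 0 with A_w > 0 = 2.
Sanity: Σ A_w = 4 = 2^2 = 4 ✓.


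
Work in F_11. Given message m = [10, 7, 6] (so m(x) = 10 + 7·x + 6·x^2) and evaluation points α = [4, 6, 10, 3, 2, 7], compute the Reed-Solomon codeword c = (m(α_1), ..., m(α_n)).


c = [2, 4, 9, 8, 4, 1]

Message polynomial: m(x) = 10 + 7·x + 6·x^2 (mod 11).
For each evaluation point α_i, compute m(α_i) mod 11:
  α_1 = 4: Horner steps 6 → 9 → 2, so m(4) = 2.
  α_2 = 6: Horner steps 6 → 10 → 4, so m(6) = 4.
  α_3 = 10: Horner steps 6 → 1 → 9, so m(10) = 9.
  α_4 = 3: Horner steps 6 → 3 → 8, so m(3) = 8.
  α_5 = 2: Horner steps 6 → 8 → 4, so m(2) = 4.
  α_6 = 7: Horner steps 6 → 5 → 1, so m(7) = 1.
Codeword c = [2, 4, 9, 8, 4, 1] ∈ F_11^6.


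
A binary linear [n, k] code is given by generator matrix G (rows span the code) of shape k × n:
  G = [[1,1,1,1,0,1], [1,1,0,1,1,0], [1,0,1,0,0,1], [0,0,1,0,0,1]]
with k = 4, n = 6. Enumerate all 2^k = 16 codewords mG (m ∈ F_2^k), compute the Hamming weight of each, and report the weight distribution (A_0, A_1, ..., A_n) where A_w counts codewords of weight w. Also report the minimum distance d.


Weight distribution: A_0 = 1, A_1 = 2, A_2 = 3, A_3 = 4, A_4 = 3, A_5 = 2, A_6 = 1. Minimum distance d = 1.

Enumerate all 2^4 = 16 messages m ∈ F_2^4.
For each, compute codeword c = mG in F_2^6, then tally its weight.
  m = 0000 → c = 000000, weight = 0.
  m = 1000 → c = 111101, weight = 5.
  m = 0100 → c = 110110, weight = 4.
  m = 1100 → c = 001011, weight = 3.
  m = 0010 → c = 101001, weight = 3.
  m = 1010 → c = 010100, weight = 2.
  m = 0110 → c = 011111, weight = 5.
  m = 1110 → c = 100010, weight = 2.
  m = 0001 → c = 001001, weight = 2.
  m = 1001 → c = 110100, weight = 3.
  m = 0101 → c = 111111, weight = 6.
  m = 1101 → c = 000010, weight = 1.
  m = 0011 → c = 100000, weight = 1.
  m = 1011 → c = 011101, weight = 4.
  m = 0111 → c = 010110, weight = 3.
  m = 1111 → c = 101011, weight = 4.
Tally weights:
  weight 0: 1 codewords.
  weight 1: 2 codewords.
  weight 2: 3 codewords.
  weight 3: 4 codewords.
  weight 4: 3 codewords.
  weight 5: 2 codewords.
  weight 6: 1 codewords.
Minimum distance d = smallest w > 0 with A_w > 0 = 1.
Sanity: Σ A_w = 16 = 2^4 = 16 ✓.


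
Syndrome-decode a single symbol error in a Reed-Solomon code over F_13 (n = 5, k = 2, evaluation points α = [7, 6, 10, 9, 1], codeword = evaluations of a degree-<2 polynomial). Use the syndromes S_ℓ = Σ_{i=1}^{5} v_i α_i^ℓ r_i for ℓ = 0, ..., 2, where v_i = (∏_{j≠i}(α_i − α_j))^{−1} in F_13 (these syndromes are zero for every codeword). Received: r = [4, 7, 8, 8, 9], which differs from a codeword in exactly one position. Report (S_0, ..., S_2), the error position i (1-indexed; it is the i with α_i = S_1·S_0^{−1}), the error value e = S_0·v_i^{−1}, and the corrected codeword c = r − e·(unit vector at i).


S = (9, 3, 1), error at position 4, error magnitude e = 10, c = [4, 7, 8, 11, 9].

Step 1: column multipliers v_i = (∏_{j≠i}(α_i − α_j))^{−1} mod 13.
  i = 1 (α = 7): (7−6)(7−10)(7−9)(7−1) = 1·(−3)·(−2)·6 = 36 ≡ 10, so v_1 = 10^{−1} = 4 (mod 13).
  i = 2 (α = 6): (6−7)(6−10)(6−9)(6−1) = (−1)·(−4)·(−3)·5 = −60 ≡ 5, so v_2 = 5^{−1} = 8 (mod 13).
  i = 3 (α = 10): (10−7)(10−6)(10−9)(10−1) = 3·4·1·9 = 108 ≡ 4, so v_3 = 4^{−1} = 10 (mod 13).
  i = 4 (α = 9): (9−7)(9−6)(9−10)(9−1) = 2·3·(−1)·8 = −48 ≡ 4, so v_4 = 4^{−1} = 10 (mod 13).
  i = 5 (α = 1): (1−7)(1−6)(1−10)(1−9) = (−6)·(−5)·(−9)·(−8) = 2160 ≡ 2, so v_5 = 2^{−1} = 7 (mod 13).
  v = [4, 8, 10, 10, 7].
Step 2: syndromes of r = [4, 7, 8, 8, 9] (all sums mod 13).
  S_0 = Σ v_i r_i = 4·4 + 8·7 + 10·8 + 10·8 + 7·9 = 295 ≡ 9.
  S_1 = Σ v_i α_i r_i = 4·7·4 + 8·6·7 + 10·10·8 + 10·9·8 + 7·1·9 = 2031 ≡ 3.
  α_i^2 mod 13 = [10, 10, 9, 3, 1].
  S_2 = Σ v_i α_i^2 r_i = 4·10·4 + 8·10·7 + 10·9·8 + 10·3·8 + 7·1·9 = 1743 ≡ 1.
  S = (9, 3, 1) ≠ 0, so r is not a codeword (an error is present).
Step 3: locate the error. For a single error e at position i, S_ℓ = v_i·e·α_i^ℓ, so α_err = S_1/S_0.
  S_0^{−1} = 9^{−1} = 3 (mod 13), so α_err = 3·3 = 9 ≡ 9 = α_4. Error position i = 4.
  Consistency check: S_2/S_1 = 1·9 = 9 ≡ 9 = α_err ✓ (single-error assumption holds).
Step 4: error magnitude e = S_0/v_4 = S_0·∏_{j≠4}(α_4 − α_j) = 9·4 = 36 ≡ 10 (mod 13).
Step 5: correct position 4: c_4 = r_4 − e = 8 − 10 ≡ 11 (mod 13). Hence c = [4, 7, 8, 11, 9].
  Check: interpolating c through the α_i gives m(x) = 12 + 10·x (degree < 2) with m(α_i) = c_i for every i, so c is indeed a codeword.


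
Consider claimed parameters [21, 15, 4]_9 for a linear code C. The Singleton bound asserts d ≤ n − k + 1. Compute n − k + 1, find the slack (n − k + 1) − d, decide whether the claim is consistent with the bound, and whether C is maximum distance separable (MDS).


Singleton RHS = n − k + 1 = 7, slack = 3, bound satisfied, not MDS.

Singleton bound: d ≤ n − k + 1.
Here n = 21, k = 15, so n − k + 1 = 7.
Given d = 4, check d ≤ 7: YES.
Slack = (n − k + 1) − d = 3.
The code is NOT MDS (slack = 3 > 0).
Description: the claimed parameters are [21, 15, 4]_9; such a code would be non-MDS.


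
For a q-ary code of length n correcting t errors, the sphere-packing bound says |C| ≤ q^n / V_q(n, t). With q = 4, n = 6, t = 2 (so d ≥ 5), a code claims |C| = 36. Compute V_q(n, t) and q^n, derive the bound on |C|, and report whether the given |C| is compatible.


V_q(n, t) = 154, q^n = 4096, Hamming bound = 26, |C| = 36 > bound (violated).

Step 1: Compute V_q(n, t) = Σ_{j=0}^2 C(n, j) (q−1)^j.
  j = 0: C(6,0)·(3)^0 = 1·1 = 1.
  j = 1: C(6,1)·(3)^1 = 6·3 = 18.
  j = 2: C(6,2)·(3)^2 = 15·9 = 135.
  V_q(n, t) = 1 + 18 + 135 = 154.
Step 2: q^n = 4^6 = 4096.
Step 3: Hamming bound ⌊q^n / V_q(n,t)⌋ = ⌊4096/154⌋ = 26.
Step 4: Compare |C| = 36 to 26: violated.
The claimed |C| lies above the Hamming bound, so no 4-ary code of length 6 with d ≥ 5 can have 36 codewords.


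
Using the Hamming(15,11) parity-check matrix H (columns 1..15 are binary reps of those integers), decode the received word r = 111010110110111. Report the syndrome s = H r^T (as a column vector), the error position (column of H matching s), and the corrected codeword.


s = (0, 1, 1, 1)^T, error position = 7, corrected codeword c = 111010010110111

Compute s = H r^T mod 2 one row at a time:
  s_1 = 1 + 0 + 1 + 1 + 0 + 1 + 1 + 1 = 6 ≡ 0 (mod 2).
  s_2 = 0 + 1 + 0 + 1 + 0 + 1 + 1 + 1 = 5 ≡ 1 (mod 2).
  s_3 = 1 + 1 + 0 + 1 + 1 + 1 + 1 + 1 = 7 ≡ 1 (mod 2).
  s_4 = 1 + 1 + 1 + 1 + 0 + 1 + 1 + 1 = 7 ≡ 1 (mod 2).
s = (0, 1, 1, 1)^T — this equals column 7 of H (binary 0111), so error is at position 7.
Correct: flip bit 7 of r = 111010110110111 to get c = 111010010110111.


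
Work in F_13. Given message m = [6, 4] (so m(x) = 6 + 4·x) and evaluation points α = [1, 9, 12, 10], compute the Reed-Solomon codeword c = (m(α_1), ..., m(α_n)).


c = [10, 3, 2, 7]

Message polynomial: m(x) = 6 + 4·x (mod 13).
For each evaluation point α_i, compute m(α_i) mod 13:
  α_1 = 1: Horner steps 4 → 10, so m(1) = 10.
  α_2 = 9: Horner steps 4 → 3, so m(9) = 3.
  α_3 = 12: Horner steps 4 → 2, so m(12) = 2.
  α_4 = 10: Horner steps 4 → 7, so m(10) = 7.
Codeword c = [10, 3, 2, 7] ∈ F_13^4.


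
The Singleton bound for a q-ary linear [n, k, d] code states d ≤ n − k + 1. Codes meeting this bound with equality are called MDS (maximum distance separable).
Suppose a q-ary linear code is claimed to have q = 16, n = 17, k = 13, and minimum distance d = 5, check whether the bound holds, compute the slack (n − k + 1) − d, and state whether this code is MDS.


Singleton RHS = n − k + 1 = 5, slack = 0, bound satisfied, MDS.

Singleton bound: d ≤ n − k + 1.
Here n = 17, k = 13, so n − k + 1 = 5.
Given d = 5, check d ≤ 5: YES.
Slack = (n − k + 1) − d = 0.
The code is MDS (slack = 0).
Description: the claimed parameters are [17, 13, 5]_16; such a code would be MDS (meets Singleton bound).


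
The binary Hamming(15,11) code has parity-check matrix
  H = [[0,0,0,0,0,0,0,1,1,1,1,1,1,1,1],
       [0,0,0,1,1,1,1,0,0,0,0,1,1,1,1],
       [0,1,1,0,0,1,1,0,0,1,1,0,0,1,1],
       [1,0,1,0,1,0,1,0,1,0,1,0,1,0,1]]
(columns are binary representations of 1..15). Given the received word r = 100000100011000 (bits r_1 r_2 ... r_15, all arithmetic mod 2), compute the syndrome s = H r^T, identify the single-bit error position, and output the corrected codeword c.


s = (0, 0, 0, 1)^T, error position = 1, corrected codeword c = 000000100011000

Compute s = H r^T mod 2 one row at a time:
  s_1 = 0 + 0 + 0 + 1 + 1 + 0 + 0 + 0 = 2 ≡ 0 (mod 2).
  s_2 = 0 + 0 + 0 + 1 + 1 + 0 + 0 + 0 = 2 ≡ 0 (mod 2).
  s_3 = 0 + 0 + 0 + 1 + 0 + 1 + 0 + 0 = 2 ≡ 0 (mod 2).
  s_4 = 1 + 0 + 0 + 1 + 0 + 1 + 0 + 0 = 3 ≡ 1 (mod 2).
s = (0, 0, 0, 1)^T — this equals column 1 of H (binary 0001), so error is at position 1.
Correct: flip bit 1 of r = 100000100011000 to get c = 000000100011000.


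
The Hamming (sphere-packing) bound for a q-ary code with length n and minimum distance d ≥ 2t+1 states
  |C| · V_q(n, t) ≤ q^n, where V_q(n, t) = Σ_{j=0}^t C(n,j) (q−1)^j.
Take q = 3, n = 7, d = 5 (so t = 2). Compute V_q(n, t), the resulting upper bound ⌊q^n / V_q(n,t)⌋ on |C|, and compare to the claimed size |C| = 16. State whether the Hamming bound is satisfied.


V_q(n, t) = 99, q^n = 2187, Hamming bound = 22, |C| = 16 ≤ bound (satisfied).

Step 1: Compute V_q(n, t) = Σ_{j=0}^2 C(n, j) (q−1)^j.
  j = 0: C(7,0)·(2)^0 = 1·1 = 1.
  j = 1: C(7,1)·(2)^1 = 7·2 = 14.
  j = 2: C(7,2)·(2)^2 = 21·4 = 84.
  V_q(n, t) = 1 + 14 + 84 = 99.
Step 2: q^n = 3^7 = 2187.
Step 3: Hamming bound ⌊q^n / V_q(n,t)⌋ = ⌊2187/99⌋ = 22.
Step 4: Compare |C| = 16 to 22: satisfied.
The claimed |C| lies below the Hamming bound.


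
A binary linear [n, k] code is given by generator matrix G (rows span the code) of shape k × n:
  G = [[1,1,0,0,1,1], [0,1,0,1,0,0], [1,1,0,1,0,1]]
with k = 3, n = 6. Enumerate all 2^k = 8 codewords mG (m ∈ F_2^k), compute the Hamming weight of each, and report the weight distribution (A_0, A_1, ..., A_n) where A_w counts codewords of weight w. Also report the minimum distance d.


Weight distribution: A_0 = 1, A_2 = 4, A_4 = 3. Minimum distance d = 2.

Enumerate all 2^3 = 8 messages m ∈ F_2^3.
For each, compute codeword c = mG in F_2^6, then tally its weight.
  m = 000 → c = 000000, weight = 0.
  m = 100 → c = 110011, weight = 4.
  m = 010 → c = 010100, weight = 2.
  m = 110 → c = 100111, weight = 4.
  m = 001 → c = 110101, weight = 4.
  m = 101 → c = 000110, weight = 2.
  m = 011 → c = 100001, weight = 2.
  m = 111 → c = 010010, weight = 2.
Tally weights:
  weight 0: 1 codewords.
  weight 2: 4 codewords.
  weight 4: 3 codewords.
Minimum distance d = smallest w > 0 with A_w > 0 = 2.
Sanity: Σ A_w = 8 = 2^3 = 8 ✓.


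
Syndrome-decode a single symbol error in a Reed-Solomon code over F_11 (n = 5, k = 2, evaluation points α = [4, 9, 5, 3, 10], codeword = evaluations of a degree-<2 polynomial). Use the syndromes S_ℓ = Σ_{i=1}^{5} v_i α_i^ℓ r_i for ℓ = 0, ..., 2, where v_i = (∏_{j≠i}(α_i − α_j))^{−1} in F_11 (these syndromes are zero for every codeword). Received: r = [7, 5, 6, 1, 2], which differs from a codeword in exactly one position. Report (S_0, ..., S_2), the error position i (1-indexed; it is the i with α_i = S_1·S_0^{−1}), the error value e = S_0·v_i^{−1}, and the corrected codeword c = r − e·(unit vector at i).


S = (3, 1, 4), error at position 1, error magnitude e = 9, c = [9, 5, 6, 1, 2].

Step 1: column multipliers v_i = (∏_{j≠i}(α_i − α_j))^{−1} mod 11.
  i = 1 (α = 4): (4−9)(4−5)(4−3)(4−10) = (−5)·(−1)·1·(−6) = −30 ≡ 3, so v_1 = 3^{−1} = 4 (mod 11).
  i = 2 (α = 9): (9−4)(9−5)(9−3)(9−10) = 5·4·6·(−1) = −120 ≡ 1, so v_2 = 1^{−1} = 1 (mod 11).
  i = 3 (α = 5): (5−4)(5−9)(5−3)(5−10) = 1·(−4)·2·(−5) = 40 ≡ 7, so v_3 = 7^{−1} = 8 (mod 11).
  i = 4 (α = 3): (3−4)(3−9)(3−5)(3−10) = (−1)·(−6)·(−2)·(−7) = 84 ≡ 7, so v_4 = 7^{−1} = 8 (mod 11).
  i = 5 (α = 10): (10−4)(10−9)(10−5)(10−3) = 6·1·5·7 = 210 ≡ 1, so v_5 = 1^{−1} = 1 (mod 11).
  v = [4, 1, 8, 8, 1].
Step 2: syndromes of r = [7, 5, 6, 1, 2] (all sums mod 11).
  S_0 = Σ v_i r_i = 4·7 + 1·5 + 8·6 + 8·1 + 1·2 = 91 ≡ 3.
  S_1 = Σ v_i α_i r_i = 4·4·7 + 1·9·5 + 8·5·6 + 8·3·1 + 1·10·2 = 441 ≡ 1.
  α_i^2 mod 11 = [5, 4, 3, 9, 1].
  S_2 = Σ v_i α_i^2 r_i = 4·5·7 + 1·4·5 + 8·3·6 + 8·9·1 + 1·1·2 = 378 ≡ 4.
  S = (3, 1, 4) ≠ 0, so r is not a codeword (an error is present).
Step 3: locate the error. For a single error e at position i, S_ℓ = v_i·e·α_i^ℓ, so α_err = S_1/S_0.
  S_0^{−1} = 3^{−1} = 4 (mod 11), so α_err = 1·4 = 4 ≡ 4 = α_1. Error position i = 1.
  Consistency check: S_2/S_1 = 4·1 = 4 ≡ 4 = α_err ✓ (single-error assumption holds).
Step 4: error magnitude e = S_0/v_1 = S_0·∏_{j≠1}(α_1 − α_j) = 3·3 = 9 ≡ 9 (mod 11).
Step 5: correct position 1: c_1 = r_1 − e = 7 − 9 ≡ 9 (mod 11). Hence c = [9, 5, 6, 1, 2].
  Check: interpolating c through the α_i gives m(x) = 10 + 8·x (degree < 2) with m(α_i) = c_i for every i, so c is indeed a codeword.


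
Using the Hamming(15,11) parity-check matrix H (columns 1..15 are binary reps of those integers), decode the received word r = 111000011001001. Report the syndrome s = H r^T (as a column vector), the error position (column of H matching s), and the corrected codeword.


s = (0, 0, 1, 0)^T, error position = 2, corrected codeword c = 101000011001001

Compute s = H r^T mod 2 one row at a time:
  s_1 = 1 + 1 + 0 + 0 + 1 + 0 + 0 + 1 = 4 ≡ 0 (mod 2).
  s_2 = 0 + 0 + 0 + 0 + 1 + 0 + 0 + 1 = 2 ≡ 0 (mod 2).
  s_3 = 1 + 1 + 0 + 0 + 0 + 0 + 0 + 1 = 3 ≡ 1 (mod 2).
  s_4 = 1 + 1 + 0 + 0 + 1 + 0 + 0 + 1 = 4 ≡ 0 (mod 2).
s = (0, 0, 1, 0)^T — this equals column 2 of H (binary 0010), so error is at position 2.
Correct: flip bit 2 of r = 111000011001001 to get c = 101000011001001.


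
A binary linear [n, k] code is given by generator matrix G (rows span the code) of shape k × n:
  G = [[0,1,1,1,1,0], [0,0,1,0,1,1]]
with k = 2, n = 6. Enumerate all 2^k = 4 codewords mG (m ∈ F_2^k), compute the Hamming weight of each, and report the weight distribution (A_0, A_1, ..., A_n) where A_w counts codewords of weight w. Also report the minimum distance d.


Weight distribution: A_0 = 1, A_3 = 2, A_4 = 1. Minimum distance d = 3.

Enumerate all 2^2 = 4 messages m ∈ F_2^2.
For each, compute codeword c = mG in F_2^6, then tally its weight.
  m = 00 → c = 000000, weight = 0.
  m = 10 → c = 011110, weight = 4.
  m = 01 → c = 001011, weight = 3.
  m = 11 → c = 010101, weight = 3.
Tally weights:
  weight 0: 1 codewords.
  weight 3: 2 codewords.
  weight 4: 1 codewords.
Minimum distance d = smallest w > 0 with A_w > 0 = 3.
Sanity: Σ A_w = 4 = 2^2 = 4 ✓.


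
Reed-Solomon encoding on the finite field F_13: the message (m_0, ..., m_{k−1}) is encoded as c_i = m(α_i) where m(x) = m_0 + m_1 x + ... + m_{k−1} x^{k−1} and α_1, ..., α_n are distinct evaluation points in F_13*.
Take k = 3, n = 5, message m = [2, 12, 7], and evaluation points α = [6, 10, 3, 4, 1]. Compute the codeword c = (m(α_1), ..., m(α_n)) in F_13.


c = [1, 3, 10, 6, 8]

Message polynomial: m(x) = 2 + 12·x + 7·x^2 (mod 13).
For each evaluation point α_i, compute m(α_i) mod 13:
  α_1 = 6: Horner steps 7 → 2 → 1, so m(6) = 1.
  α_2 = 10: Horner steps 7 → 4 → 3, so m(10) = 3.
  α_3 = 3: Horner steps 7 → 7 → 10, so m(3) = 10.
  α_4 = 4: Horner steps 7 → 1 → 6, so m(4) = 6.
  α_5 = 1: Horner steps 7 → 6 → 8, so m(1) = 8.
Codeword c = [1, 3, 10, 6, 8] ∈ F_13^5.


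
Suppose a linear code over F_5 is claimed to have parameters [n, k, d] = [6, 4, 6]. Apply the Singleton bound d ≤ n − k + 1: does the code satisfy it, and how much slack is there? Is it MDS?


Singleton RHS = n − k + 1 = 3, slack = -3, bound violated (no such code; not MDS).

Singleton bound: d ≤ n − k + 1.
Here n = 6, k = 4, so n − k + 1 = 3.
Given d = 6, check d ≤ 3: NO.
Slack = (n − k + 1) − d = -3.
The slack is negative: d = 6 exceeds n − k + 1 = 3 by 3, so the Singleton bound is violated and no linear [6, 4, 6]_5 code can exist. In particular it is not MDS (MDS requires d = n − k + 1 exactly).
Description: the claimed parameters are [6, 4, 6]_5; such a code would be impossible (violates the Singleton bound).


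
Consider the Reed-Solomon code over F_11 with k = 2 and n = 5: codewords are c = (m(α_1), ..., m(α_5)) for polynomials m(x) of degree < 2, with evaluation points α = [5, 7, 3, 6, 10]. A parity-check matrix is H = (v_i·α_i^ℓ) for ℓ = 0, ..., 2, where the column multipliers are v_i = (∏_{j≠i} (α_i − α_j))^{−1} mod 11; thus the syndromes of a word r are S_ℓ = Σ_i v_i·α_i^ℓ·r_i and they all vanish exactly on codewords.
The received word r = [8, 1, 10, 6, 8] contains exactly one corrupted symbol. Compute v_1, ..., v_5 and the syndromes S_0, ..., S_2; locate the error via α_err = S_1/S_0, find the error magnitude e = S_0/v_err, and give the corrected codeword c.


S = (4, 9, 1), error at position 1, error magnitude e = 8, c = [0, 1, 10, 6, 8].

Step 1: column multipliers v_i = (∏_{j≠i}(α_i − α_j))^{−1} mod 11.
  i = 1 (α = 5): (5−7)(5−3)(5−6)(5−10) = (−2)·2·(−1)·(−5) = −20 ≡ 2, so v_1 = 2^{−1} = 6 (mod 11).
  i = 2 (α = 7): (7−5)(7−3)(7−6)(7−10) = 2·4·1·(−3) = −24 ≡ 9, so v_2 = 9^{−1} = 5 (mod 11).
  i = 3 (α = 3): (3−5)(3−7)(3−6)(3−10) = (−2)·(−4)·(−3)·(−7) = 168 ≡ 3, so v_3 = 3^{−1} = 4 (mod 11).
  i = 4 (α = 6): (6−5)(6−7)(6−3)(6−10) = 1·(−1)·3·(−4) = 12 ≡ 1, so v_4 = 1^{−1} = 1 (mod 11).
  i = 5 (α = 10): (10−5)(10−7)(10−3)(10−6) = 5·3·7·4 = 420 ≡ 2, so v_5 = 2^{−1} = 6 (mod 11).
  v = [6, 5, 4, 1, 6].
Step 2: syndromes of r = [8, 1, 10, 6, 8] (all sums mod 11).
  S_0 = Σ v_i r_i = 6·8 + 5·1 + 4·10 + 1·6 + 6·8 = 147 ≡ 4.
  S_1 = Σ v_i α_i r_i = 6·5·8 + 5·7·1 + 4·3·10 + 1·6·6 + 6·10·8 = 911 ≡ 9.
  α_i^2 mod 11 = [3, 5, 9, 3, 1].
  S_2 = Σ v_i α_i^2 r_i = 6·3·8 + 5·5·1 + 4·9·10 + 1·3·6 + 6·1·8 = 595 ≡ 1.
  S = (4, 9, 1) ≠ 0, so r is not a codeword (an error is present).
Step 3: locate the error. For a single error e at position i, S_ℓ = v_i·e·α_i^ℓ, so α_err = S_1/S_0.
  S_0^{−1} = 4^{−1} = 3 (mod 11), so α_err = 9·3 = 27 ≡ 5 = α_1. Error position i = 1.
  Consistency check: S_2/S_1 = 1·5 = 5 ≡ 5 = α_err ✓ (single-error assumption holds).
Step 4: error magnitude e = S_0/v_1 = S_0·∏_{j≠1}(α_1 − α_j) = 4·2 = 8 ≡ 8 (mod 11).
Step 5: correct position 1: c_1 = r_1 − e = 8 − 8 ≡ 0 (mod 11). Hence c = [0, 1, 10, 6, 8].
  Check: interpolating c through the α_i gives m(x) = 3 + 6·x (degree < 2) with m(α_i) = c_i for every i, so c is indeed a codeword.


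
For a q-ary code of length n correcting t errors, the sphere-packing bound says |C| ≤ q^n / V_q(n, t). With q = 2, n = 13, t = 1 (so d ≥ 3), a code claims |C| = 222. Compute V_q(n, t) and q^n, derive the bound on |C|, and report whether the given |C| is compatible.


V_q(n, t) = 14, q^n = 8192, Hamming bound = 585, |C| = 222 ≤ bound (satisfied).

Step 1: Compute V_q(n, t) = Σ_{j=0}^1 C(n, j) (q−1)^j.
  j = 0: C(13,0)·(1)^0 = 1·1 = 1.
  j = 1: C(13,1)·(1)^1 = 13·1 = 13.
  V_q(n, t) = 1 + 13 = 14.
Step 2: q^n = 2^13 = 8192.
Step 3: Hamming bound ⌊q^n / V_q(n,t)⌋ = ⌊8192/14⌋ = 585.
Step 4: Compare |C| = 222 to 585: satisfied.
The claimed |C| lies below the Hamming bound.


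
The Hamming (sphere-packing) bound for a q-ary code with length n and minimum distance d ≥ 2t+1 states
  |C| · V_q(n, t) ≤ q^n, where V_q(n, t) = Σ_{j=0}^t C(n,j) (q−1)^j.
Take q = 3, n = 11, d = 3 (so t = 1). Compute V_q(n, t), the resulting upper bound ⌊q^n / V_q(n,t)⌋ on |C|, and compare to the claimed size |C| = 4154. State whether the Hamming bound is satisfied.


V_q(n, t) = 23, q^n = 177147, Hamming bound = 7702, |C| = 4154 ≤ bound (satisfied).

Step 1: Compute V_q(n, t) = Σ_{j=0}^1 C(n, j) (q−1)^j.
  j = 0: C(11,0)·(2)^0 = 1·1 = 1.
  j = 1: C(11,1)·(2)^1 = 11·2 = 22.
  V_q(n, t) = 1 + 22 = 23.
Step 2: q^n = 3^11 = 177147.
Step 3: Hamming bound ⌊q^n / V_q(n,t)⌋ = ⌊177147/23⌋ = 7702.
Step 4: Compare |C| = 4154 to 7702: satisfied.
The claimed |C| lies below the Hamming bound.


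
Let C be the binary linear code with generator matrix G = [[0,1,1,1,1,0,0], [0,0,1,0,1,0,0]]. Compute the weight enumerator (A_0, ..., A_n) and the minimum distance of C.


Weight distribution: A_0 = 1, A_2 = 2, A_4 = 1. Minimum distance d = 2.

Enumerate all 2^2 = 4 messages m ∈ F_2^2.
For each, compute codeword c = mG in F_2^7, then tally its weight.
  m = 00 → c = 0000000, weight = 0.
  m = 10 → c = 0111100, weight = 4.
  m = 01 → c = 0010100, weight = 2.
  m = 11 → c = 0101000, weight = 2.
Tally weights:
  weight 0: 1 codewords.
  weight 2: 2 codewords.
  weight 4: 1 codewords.
Minimum distance d = smallest w > 0 with A_w > 0 = 2.
Sanity: Σ A_w = 4 = 2^2 = 4 ✓.


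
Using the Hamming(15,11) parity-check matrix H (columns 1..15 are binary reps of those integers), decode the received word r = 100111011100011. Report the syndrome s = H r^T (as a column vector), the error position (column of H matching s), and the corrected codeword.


s = (1, 1, 0, 0)^T, error position = 12, corrected codeword c = 100111011101011

Compute s = H r^T mod 2 one row at a time:
  s_1 = 1 + 1 + 1 + 0 + 0 + 0 + 1 + 1 = 5 ≡ 1 (mod 2).
  s_2 = 1 + 1 + 1 + 0 + 0 + 0 + 1 + 1 = 5 ≡ 1 (mod 2).
  s_3 = 0 + 0 + 1 + 0 + 1 + 0 + 1 + 1 = 4 ≡ 0 (mod 2).
  s_4 = 1 + 0 + 1 + 0 + 1 + 0 + 0 + 1 = 4 ≡ 0 (mod 2).
s = (1, 1, 0, 0)^T — this equals column 12 of H (binary 1100), so error is at position 12.
Correct: flip bit 12 of r = 100111011100011 to get c = 100111011101011.


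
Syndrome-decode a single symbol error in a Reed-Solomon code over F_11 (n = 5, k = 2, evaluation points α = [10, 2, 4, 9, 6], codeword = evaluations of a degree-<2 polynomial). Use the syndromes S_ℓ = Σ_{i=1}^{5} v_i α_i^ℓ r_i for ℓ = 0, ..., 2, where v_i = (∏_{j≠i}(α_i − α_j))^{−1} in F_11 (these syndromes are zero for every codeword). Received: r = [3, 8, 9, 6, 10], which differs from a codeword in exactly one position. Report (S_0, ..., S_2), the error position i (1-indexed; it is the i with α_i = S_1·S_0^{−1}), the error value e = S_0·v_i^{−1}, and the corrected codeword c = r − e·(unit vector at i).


S = (7, 4, 7), error at position 1, error magnitude e = 2, c = [1, 8, 9, 6, 10].

Step 1: column multipliers v_i = (∏_{j≠i}(α_i − α_j))^{−1} mod 11.
  i = 1 (α = 10): (10−2)(10−4)(10−9)(10−6) = 8·6·1·4 = 192 ≡ 5, so v_1 = 5^{−1} = 9 (mod 11).
  i = 2 (α = 2): (2−10)(2−4)(2−9)(2−6) = (−8)·(−2)·(−7)·(−4) = 448 ≡ 8, so v_2 = 8^{−1} = 7 (mod 11).
  i = 3 (α = 4): (4−10)(4−2)(4−9)(4−6) = (−6)·2·(−5)·(−2) = −120 ≡ 1, so v_3 = 1^{−1} = 1 (mod 11).
  i = 4 (α = 9): (9−10)(9−2)(9−4)(9−6) = (−1)·7·5·3 = −105 ≡ 5, so v_4 = 5^{−1} = 9 (mod 11).
  i = 5 (α = 6): (6−10)(6−2)(6−4)(6−9) = (−4)·4·2·(−3) = 96 ≡ 8, so v_5 = 8^{−1} = 7 (mod 11).
  v = [9, 7, 1, 9, 7].
Step 2: syndromes of r = [3, 8, 9, 6, 10] (all sums mod 11).
  S_0 = Σ v_i r_i = 9·3 + 7·8 + 1·9 + 9·6 + 7·10 = 216 ≡ 7.
  S_1 = Σ v_i α_i r_i = 9·10·3 + 7·2·8 + 1·4·9 + 9·9·6 + 7·6·10 = 1324 ≡ 4.
  α_i^2 mod 11 = [1, 4, 5, 4, 3].
  S_2 = Σ v_i α_i^2 r_i = 9·1·3 + 7·4·8 + 1·5·9 + 9·4·6 + 7·3·10 = 722 ≡ 7.
  S = (7, 4, 7) ≠ 0, so r is not a codeword (an error is present).
Step 3: locate the error. For a single error e at position i, S_ℓ = v_i·e·α_i^ℓ, so α_err = S_1/S_0.
  S_0^{−1} = 7^{−1} = 8 (mod 11), so α_err = 4·8 = 32 ≡ 10 = α_1. Error position i = 1.
  Consistency check: S_2/S_1 = 7·3 = 21 ≡ 10 = α_err ✓ (single-error assumption holds).
Step 4: error magnitude e = S_0/v_1 = S_0·∏_{j≠1}(α_1 − α_j) = 7·5 = 35 ≡ 2 (mod 11).
Step 5: correct position 1: c_1 = r_1 − e = 3 − 2 ≡ 1 (mod 11). Hence c = [1, 8, 9, 6, 10].
  Check: interpolating c through the α_i gives m(x) = 7 + 6·x (degree < 2) with m(α_i) = c_i for every i, so c is indeed a codeword.


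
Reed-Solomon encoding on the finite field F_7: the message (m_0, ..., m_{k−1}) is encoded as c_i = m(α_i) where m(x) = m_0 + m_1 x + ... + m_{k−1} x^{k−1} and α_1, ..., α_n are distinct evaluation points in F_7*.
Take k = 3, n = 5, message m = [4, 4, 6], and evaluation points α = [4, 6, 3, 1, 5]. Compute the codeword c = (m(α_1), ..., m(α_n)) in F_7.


c = [4, 6, 0, 0, 6]

Message polynomial: m(x) = 4 + 4·x + 6·x^2 (mod 7).
For each evaluation point α_i, compute m(α_i) mod 7:
  α_1 = 4: Horner steps 6 → 0 → 4, so m(4) = 4.
  α_2 = 6: Horner steps 6 → 5 → 6, so m(6) = 6.
  α_3 = 3: Horner steps 6 → 1 → 0, so m(3) = 0.
  α_4 = 1: Horner steps 6 → 3 → 0, so m(1) = 0.
  α_5 = 5: Horner steps 6 → 6 → 6, so m(5) = 6.
Codeword c = [4, 6, 0, 0, 6] ∈ F_7^5.


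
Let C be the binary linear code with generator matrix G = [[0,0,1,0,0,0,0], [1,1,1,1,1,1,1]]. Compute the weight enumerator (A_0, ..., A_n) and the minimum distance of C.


Weight distribution: A_0 = 1, A_1 = 1, A_6 = 1, A_7 = 1. Minimum distance d = 1.

Enumerate all 2^2 = 4 messages m ∈ F_2^2.
For each, compute codeword c = mG in F_2^7, then tally its weight.
  m = 00 → c = 0000000, weight = 0.
  m = 10 → c = 0010000, weight = 1.
  m = 01 → c = 1111111, weight = 7.
  m = 11 → c = 1101111, weight = 6.
Tally weights:
  weight 0: 1 codewords.
  weight 1: 1 codewords.
  weight 6: 1 codewords.
  weight 7: 1 codewords.
Minimum distance d = smallest w > 0 with A_w > 0 = 1.
Sanity: Σ A_w = 4 = 2^2 = 4 ✓.


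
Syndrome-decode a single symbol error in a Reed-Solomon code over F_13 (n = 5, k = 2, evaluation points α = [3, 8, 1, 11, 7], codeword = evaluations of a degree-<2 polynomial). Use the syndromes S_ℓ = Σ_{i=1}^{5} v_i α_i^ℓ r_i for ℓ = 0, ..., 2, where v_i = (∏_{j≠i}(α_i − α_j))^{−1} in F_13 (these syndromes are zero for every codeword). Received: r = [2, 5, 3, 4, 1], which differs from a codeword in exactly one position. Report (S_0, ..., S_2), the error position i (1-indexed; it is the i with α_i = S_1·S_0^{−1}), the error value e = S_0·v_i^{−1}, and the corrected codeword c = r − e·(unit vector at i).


S = (6, 5, 2), error at position 1, error magnitude e = 4, c = [11, 5, 3, 4, 1].

Step 1: column multipliers v_i = (∏_{j≠i}(α_i − α_j))^{−1} mod 13.
  i = 1 (α = 3): (3−8)(3−1)(3−11)(3−7) = (−5)·2·(−8)·(−4) = −320 ≡ 5, so v_1 = 5^{−1} = 8 (mod 13).
  i = 2 (α = 8): (8−3)(8−1)(8−11)(8−7) = 5·7·(−3)·1 = −105 ≡ 12, so v_2 = 12^{−1} = 12 (mod 13).
  i = 3 (α = 1): (1−3)(1−8)(1−11)(1−7) = (−2)·(−7)·(−10)·(−6) = 840 ≡ 8, so v_3 = 8^{−1} = 5 (mod 13).
  i = 4 (α = 11): (11−3)(11−8)(11−1)(11−7) = 8·3·10·4 = 960 ≡ 11, so v_4 = 11^{−1} = 6 (mod 13).
  i = 5 (α = 7): (7−3)(7−8)(7−1)(7−11) = 4·(−1)·6·(−4) = 96 ≡ 5, so v_5 = 5^{−1} = 8 (mod 13).
  v = [8, 12, 5, 6, 8].
Step 2: syndromes of r = [2, 5, 3, 4, 1] (all sums mod 13).
  S_0 = Σ v_i r_i = 8·2 + 12·5 + 5·3 + 6·4 + 8·1 = 123 ≡ 6.
  S_1 = Σ v_i α_i r_i = 8·3·2 + 12·8·5 + 5·1·3 + 6·11·4 + 8·7·1 = 863 ≡ 5.
  α_i^2 mod 13 = [9, 12, 1, 4, 10].
  S_2 = Σ v_i α_i^2 r_i = 8·9·2 + 12·12·5 + 5·1·3 + 6·4·4 + 8·10·1 = 1055 ≡ 2.
  S = (6, 5, 2) ≠ 0, so r is not a codeword (an error is present).
Step 3: locate the error. For a single error e at position i, S_ℓ = v_i·e·α_i^ℓ, so α_err = S_1/S_0.
  S_0^{−1} = 6^{−1} = 11 (mod 13), so α_err = 5·11 = 55 ≡ 3 = α_1. Error position i = 1.
  Consistency check: S_2/S_1 = 2·8 = 16 ≡ 3 = α_err ✓ (single-error assumption holds).
Step 4: error magnitude e = S_0/v_1 = S_0·∏_{j≠1}(α_1 − α_j) = 6·5 = 30 ≡ 4 (mod 13).
Step 5: correct position 1: c_1 = r_1 − e = 2 − 4 ≡ 11 (mod 13). Hence c = [11, 5, 3, 4, 1].
  Check: interpolating c through the α_i gives m(x) = 12 + 4·x (degree < 2) with m(α_i) = c_i for every i, so c is indeed a codeword.


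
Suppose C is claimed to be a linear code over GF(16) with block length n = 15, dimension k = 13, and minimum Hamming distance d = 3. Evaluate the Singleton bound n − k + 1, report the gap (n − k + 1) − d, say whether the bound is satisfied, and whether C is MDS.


Singleton RHS = n − k + 1 = 3, slack = 0, bound satisfied, MDS.

Singleton bound: d ≤ n − k + 1.
Here n = 15, k = 13, so n − k + 1 = 3.
Given d = 3, check d ≤ 3: YES.
Slack = (n − k + 1) − d = 0.
The code is MDS (slack = 0).
Description: the claimed parameters are [15, 13, 3]_16; such a code would be MDS (meets Singleton bound).


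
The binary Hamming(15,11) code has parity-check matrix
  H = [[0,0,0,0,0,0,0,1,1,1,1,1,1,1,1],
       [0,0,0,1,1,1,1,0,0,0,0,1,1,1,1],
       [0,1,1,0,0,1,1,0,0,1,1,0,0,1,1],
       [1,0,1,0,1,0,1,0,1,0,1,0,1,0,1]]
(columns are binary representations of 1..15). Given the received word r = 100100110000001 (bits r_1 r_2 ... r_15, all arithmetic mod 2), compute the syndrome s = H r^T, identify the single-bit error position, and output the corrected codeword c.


s = (0, 1, 0, 1)^T, error position = 5, corrected codeword c = 100110110000001

Compute s = H r^T mod 2 one row at a time:
  s_1 = 1 + 0 + 0 + 0 + 0 + 0 + 0 + 1 = 2 ≡ 0 (mod 2).
  s_2 = 1 + 0 + 0 + 1 + 0 + 0 + 0 + 1 = 3 ≡ 1 (mod 2).
  s_3 = 0 + 0 + 0 + 1 + 0 + 0 + 0 + 1 = 2 ≡ 0 (mod 2).
  s_4 = 1 + 0 + 0 + 1 + 0 + 0 + 0 + 1 = 3 ≡ 1 (mod 2).
s = (0, 1, 0, 1)^T — this equals column 5 of H (binary 0101), so error is at position 5.
Correct: flip bit 5 of r = 100100110000001 to get c = 100110110000001.


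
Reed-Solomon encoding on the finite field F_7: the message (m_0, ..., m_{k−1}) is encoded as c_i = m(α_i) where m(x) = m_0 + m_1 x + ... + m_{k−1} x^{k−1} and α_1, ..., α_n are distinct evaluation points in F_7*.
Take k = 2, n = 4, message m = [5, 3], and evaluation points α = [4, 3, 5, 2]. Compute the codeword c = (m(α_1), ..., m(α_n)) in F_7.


c = [3, 0, 6, 4]

Message polynomial: m(x) = 5 + 3·x (mod 7).
For each evaluation point α_i, compute m(α_i) mod 7:
  α_1 = 4: Horner steps 3 → 3, so m(4) = 3.
  α_2 = 3: Horner steps 3 → 0, so m(3) = 0.
  α_3 = 5: Horner steps 3 → 6, so m(5) = 6.
  α_4 = 2: Horner steps 3 → 4, so m(2) = 4.
Codeword c = [3, 0, 6, 4] ∈ F_7^4.


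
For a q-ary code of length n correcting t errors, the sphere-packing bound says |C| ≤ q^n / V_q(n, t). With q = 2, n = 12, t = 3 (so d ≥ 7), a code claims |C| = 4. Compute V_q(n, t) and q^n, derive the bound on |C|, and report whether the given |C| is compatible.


V_q(n, t) = 299, q^n = 4096, Hamming bound = 13, |C| = 4 ≤ bound (satisfied).

Step 1: Compute V_q(n, t) = Σ_{j=0}^3 C(n, j) (q−1)^j.
  j = 0: C(12,0)·(1)^0 = 1·1 = 1.
  j = 1: C(12,1)·(1)^1 = 12·1 = 12.
  j = 2: C(12,2)·(1)^2 = 66·1 = 66.
  j = 3: C(12,3)·(1)^3 = 220·1 = 220.
  V_q(n, t) = 1 + 12 + 66 + 220 = 299.
Step 2: q^n = 2^12 = 4096.
Step 3: Hamming bound ⌊q^n / V_q(n,t)⌋ = ⌊4096/299⌋ = 13.
Step 4: Compare |C| = 4 to 13: satisfied.
The claimed |C| lies below the Hamming bound.


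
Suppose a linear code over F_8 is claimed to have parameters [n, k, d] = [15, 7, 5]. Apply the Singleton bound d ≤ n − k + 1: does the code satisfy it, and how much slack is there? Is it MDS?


Singleton RHS = n − k + 1 = 9, slack = 4, bound satisfied, not MDS.

Singleton bound: d ≤ n − k + 1.
Here n = 15, k = 7, so n − k + 1 = 9.
Given d = 5, check d ≤ 9: YES.
Slack = (n − k + 1) − d = 4.
The code is NOT MDS (slack = 4 > 0).
Description: the claimed parameters are [15, 7, 5]_8; such a code would be non-MDS.


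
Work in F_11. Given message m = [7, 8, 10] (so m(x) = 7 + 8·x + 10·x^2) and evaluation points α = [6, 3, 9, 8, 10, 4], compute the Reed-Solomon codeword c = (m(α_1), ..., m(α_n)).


c = [8, 0, 9, 7, 9, 1]

Message polynomial: m(x) = 7 + 8·x + 10·x^2 (mod 11).
For each evaluation point α_i, compute m(α_i) mod 11:
  α_1 = 6: Horner steps 10 → 2 → 8, so m(6) = 8.
  α_2 = 3: Horner steps 10 → 5 → 0, so m(3) = 0.
  α_3 = 9: Horner steps 10 → 10 → 9, so m(9) = 9.
  α_4 = 8: Horner steps 10 → 0 → 7, so m(8) = 7.
  α_5 = 10: Horner steps 10 → 9 → 9, so m(10) = 9.
  α_6 = 4: Horner steps 10 → 4 → 1, so m(4) = 1.
Codeword c = [8, 0, 9, 7, 9, 1] ∈ F_11^6.


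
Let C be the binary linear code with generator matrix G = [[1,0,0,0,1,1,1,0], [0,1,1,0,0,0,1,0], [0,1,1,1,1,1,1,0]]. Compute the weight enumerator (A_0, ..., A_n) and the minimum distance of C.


Weight distribution: A_0 = 1, A_3 = 3, A_4 = 2, A_5 = 1, A_6 = 1. Minimum distance d = 3.

Enumerate all 2^3 = 8 messages m ∈ F_2^3.
For each, compute codeword c = mG in F_2^8, then tally its weight.
  m = 000 → c = 00000000, weight = 0.
  m = 100 → c = 10001110, weight = 4.
  m = 010 → c = 01100010, weight = 3.
  m = 110 → c = 11101100, weight = 5.
  m = 001 → c = 01111110, weight = 6.
  m = 101 → c = 11110000, weight = 4.
  m = 011 → c = 00011100, weight = 3.
  m = 111 → c = 10010010, weight = 3.
Tally weights:
  weight 0: 1 codewords.
  weight 3: 3 codewords.
  weight 4: 2 codewords.
  weight 5: 1 codewords.
  weight 6: 1 codewords.
Minimum distance d = smallest w > 0 with A_w > 0 = 3.
Sanity: Σ A_w = 8 = 2^3 = 8 ✓.


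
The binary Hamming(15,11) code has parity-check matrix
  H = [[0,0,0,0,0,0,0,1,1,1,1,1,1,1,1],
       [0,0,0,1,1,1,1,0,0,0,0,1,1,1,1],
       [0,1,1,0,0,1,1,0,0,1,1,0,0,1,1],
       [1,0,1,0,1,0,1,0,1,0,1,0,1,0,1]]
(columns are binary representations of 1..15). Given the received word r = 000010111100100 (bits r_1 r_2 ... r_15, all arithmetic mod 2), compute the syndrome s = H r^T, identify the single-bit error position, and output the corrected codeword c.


s = (0, 1, 0, 0)^T, error position = 4, corrected codeword c = 000110111100100

Compute s = H r^T mod 2 one row at a time:
  s_1 = 1 + 1 + 1 + 0 + 0 + 1 + 0 + 0 = 4 ≡ 0 (mod 2).
  s_2 = 0 + 1 + 0 + 1 + 0 + 1 + 0 + 0 = 3 ≡ 1 (mod 2).
  s_3 = 0 + 0 + 0 + 1 + 1 + 0 + 0 + 0 = 2 ≡ 0 (mod 2).
  s_4 = 0 + 0 + 1 + 1 + 1 + 0 + 1 + 0 = 4 ≡ 0 (mod 2).
s = (0, 1, 0, 0)^T — this equals column 4 of H (binary 0100), so error is at position 4.
Correct: flip bit 4 of r = 000010111100100 to get c = 000110111100100.
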